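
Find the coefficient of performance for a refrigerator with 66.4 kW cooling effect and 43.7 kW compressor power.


COP = Q_evap / W
COP = 66.4 / 43.7
COP = 1.519

1.519


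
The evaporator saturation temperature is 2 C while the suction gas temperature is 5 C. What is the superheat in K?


Superheat = T_suction - T_evap
Superheat = 5 - (2)
Superheat = 3 K

3


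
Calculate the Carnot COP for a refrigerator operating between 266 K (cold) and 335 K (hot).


dT = 335 - 266 = 69 K
COP_carnot = T_cold / dT = 266 / 69
COP_carnot = 3.855

3.855


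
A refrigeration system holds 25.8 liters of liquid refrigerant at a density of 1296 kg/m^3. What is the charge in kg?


Charge = V * rho / 1000
Charge = 25.8 * 1296 / 1000
Charge = 33.44 kg

33.44


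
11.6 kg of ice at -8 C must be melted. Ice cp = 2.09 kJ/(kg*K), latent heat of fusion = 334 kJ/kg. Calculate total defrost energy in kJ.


Sensible heat = cp * dT = 2.09 * 8 = 16.72 kJ/kg
Total per kg = 16.72 + 334 = 350.72 kJ/kg
Q = m * total = 11.6 * 350.72
Q = 4068.4 kJ

4068.4


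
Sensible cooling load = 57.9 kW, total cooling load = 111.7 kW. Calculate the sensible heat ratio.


SHR = Q_sensible / Q_total
SHR = 57.9 / 111.7
SHR = 0.518

0.518


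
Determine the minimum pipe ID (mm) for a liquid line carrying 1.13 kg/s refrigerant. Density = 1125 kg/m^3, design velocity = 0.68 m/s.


A = m_dot / (rho * v) = 1.13 / (1125 * 0.68) = 0.001477124183 m^2
d = sqrt(4*A/pi) * 1000
d = 43.4 mm

43.4


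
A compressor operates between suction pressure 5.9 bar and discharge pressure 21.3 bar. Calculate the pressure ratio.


PR = P_high / P_low
PR = 21.3 / 5.9
PR = 3.61

3.61


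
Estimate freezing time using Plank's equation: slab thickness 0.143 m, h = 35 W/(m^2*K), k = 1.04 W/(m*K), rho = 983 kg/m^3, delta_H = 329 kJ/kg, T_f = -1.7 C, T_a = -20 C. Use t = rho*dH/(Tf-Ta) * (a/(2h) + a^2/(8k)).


dT = -1.7 - (-20) = 18.3 K
term1 = a/(2h) = 0.143/(2*35) = 0.002042857143
term2 = a^2/(8k) = 0.143^2/(8*1.04) = 0.0024578125
t = rho*dH*1000/dT * (term1 + term2)
t = 983*329*1000/18.3 * (0.002042857143 + 0.0024578125)
t = 79538 s

79538


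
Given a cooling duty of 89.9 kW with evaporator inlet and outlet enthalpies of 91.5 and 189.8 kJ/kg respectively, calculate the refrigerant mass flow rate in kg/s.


dh = 189.8 - 91.5 = 98.3 kJ/kg
m_dot = Q / dh = 89.9 / 98.3 = 0.9145 kg/s

0.9145


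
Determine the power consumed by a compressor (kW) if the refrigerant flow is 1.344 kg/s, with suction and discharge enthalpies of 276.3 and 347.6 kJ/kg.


dh = 347.6 - 276.3 = 71.3 kJ/kg
W = m_dot * dh = 1.344 * 71.3 = 95.83 kW

95.83


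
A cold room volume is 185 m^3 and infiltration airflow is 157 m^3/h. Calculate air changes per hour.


ACH = flow / volume
ACH = 157 / 185
ACH = 0.849

0.849


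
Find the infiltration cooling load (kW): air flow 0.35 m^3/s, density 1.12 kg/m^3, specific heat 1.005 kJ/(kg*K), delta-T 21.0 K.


Q = V_dot * rho * cp * dT
Q = 0.35 * 1.12 * 1.005 * 21.0
Q = 8.273 kW

8.273


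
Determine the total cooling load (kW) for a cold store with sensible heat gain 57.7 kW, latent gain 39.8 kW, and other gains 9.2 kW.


Q_total = Q_s + Q_l + Q_misc
Q_total = 57.7 + 39.8 + 9.2
Q_total = 106.7 kW

106.7


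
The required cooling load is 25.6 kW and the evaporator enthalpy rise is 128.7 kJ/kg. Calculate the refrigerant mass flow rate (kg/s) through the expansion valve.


m_dot = Q / dh
m_dot = 25.6 / 128.7
m_dot = 0.1989 kg/s

0.1989


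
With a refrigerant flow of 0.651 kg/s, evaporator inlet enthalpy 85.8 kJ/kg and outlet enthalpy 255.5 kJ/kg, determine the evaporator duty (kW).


dh = 255.5 - 85.8 = 169.7 kJ/kg
Q_evap = m_dot * dh = 0.651 * 169.7
Q_evap = 110.47 kW

110.47


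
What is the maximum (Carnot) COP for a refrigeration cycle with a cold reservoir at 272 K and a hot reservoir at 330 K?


dT = 330 - 272 = 58 K
COP_carnot = T_cold / dT = 272 / 58
COP_carnot = 4.69

4.69


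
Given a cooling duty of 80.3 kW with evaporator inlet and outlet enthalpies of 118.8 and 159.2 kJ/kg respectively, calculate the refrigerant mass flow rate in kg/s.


dh = 159.2 - 118.8 = 40.4 kJ/kg
m_dot = Q / dh = 80.3 / 40.4 = 1.9876 kg/s

1.9876


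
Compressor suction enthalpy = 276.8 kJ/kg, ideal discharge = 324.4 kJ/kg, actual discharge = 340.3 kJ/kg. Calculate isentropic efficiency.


dh_ideal = 324.4 - 276.8 = 47.6 kJ/kg
dh_actual = 340.3 - 276.8 = 63.5 kJ/kg
eta_s = dh_ideal / dh_actual = 47.6 / 63.5
eta_s = 0.7496

0.7496


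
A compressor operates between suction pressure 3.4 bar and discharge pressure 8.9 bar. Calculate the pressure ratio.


PR = P_high / P_low
PR = 8.9 / 3.4
PR = 2.618

2.618


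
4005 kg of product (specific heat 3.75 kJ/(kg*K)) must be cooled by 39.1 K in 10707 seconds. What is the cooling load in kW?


Q = m * cp * dT / t
Q = 4005 * 3.75 * 39.1 / 10707
Q = 54.846 kW

54.846


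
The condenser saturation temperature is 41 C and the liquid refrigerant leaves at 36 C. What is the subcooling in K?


Subcooling = T_cond - T_liquid
Subcooling = 41 - 36
Subcooling = 5 K

5


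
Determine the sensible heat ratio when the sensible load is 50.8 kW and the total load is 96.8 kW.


SHR = Q_sensible / Q_total
SHR = 50.8 / 96.8
SHR = 0.525

0.525


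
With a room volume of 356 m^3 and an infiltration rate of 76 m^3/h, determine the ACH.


ACH = flow / volume
ACH = 76 / 356
ACH = 0.213

0.213


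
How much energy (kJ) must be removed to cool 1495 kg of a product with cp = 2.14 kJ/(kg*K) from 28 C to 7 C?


dT = 28 - (7) = 21 K
Q = m * cp * dT = 1495 * 2.14 * 21
Q = 67185 kJ

67185


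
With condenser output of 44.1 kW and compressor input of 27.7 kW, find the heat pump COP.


COP_hp = Q_cond / W
COP_hp = 44.1 / 27.7
COP_hp = 1.592

1.592


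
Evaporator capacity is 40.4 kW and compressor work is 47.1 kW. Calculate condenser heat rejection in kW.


Q_cond = Q_evap + W
Q_cond = 40.4 + 47.1
Q_cond = 87.5 kW

87.5


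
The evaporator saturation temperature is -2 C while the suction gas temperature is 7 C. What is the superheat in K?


Superheat = T_suction - T_evap
Superheat = 7 - (-2)
Superheat = 9 K

9


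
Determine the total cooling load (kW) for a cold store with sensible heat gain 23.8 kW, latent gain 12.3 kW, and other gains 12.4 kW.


Q_total = Q_s + Q_l + Q_misc
Q_total = 23.8 + 12.3 + 12.4
Q_total = 48.5 kW

48.5


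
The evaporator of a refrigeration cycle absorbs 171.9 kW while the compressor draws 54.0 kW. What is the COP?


COP = Q_evap / W
COP = 171.9 / 54.0
COP = 3.183

3.183


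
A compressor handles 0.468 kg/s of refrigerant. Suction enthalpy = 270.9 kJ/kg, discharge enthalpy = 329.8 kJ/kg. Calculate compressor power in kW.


dh = 329.8 - 270.9 = 58.9 kJ/kg
W = m_dot * dh = 0.468 * 58.9 = 27.57 kW

27.57


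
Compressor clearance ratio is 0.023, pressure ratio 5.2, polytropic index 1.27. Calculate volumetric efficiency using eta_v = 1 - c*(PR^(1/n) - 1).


PR^(1/n) = 5.2^(1/1.27) = 3.66253818
eta_v = 1 - 0.023 * (3.66253818 - 1)
eta_v = 0.9388

0.9388


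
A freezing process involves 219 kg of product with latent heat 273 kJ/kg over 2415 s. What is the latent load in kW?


Q_lat = m * h_fg / t
Q_lat = 219 * 273 / 2415
Q_lat = 24.76 kW

24.76


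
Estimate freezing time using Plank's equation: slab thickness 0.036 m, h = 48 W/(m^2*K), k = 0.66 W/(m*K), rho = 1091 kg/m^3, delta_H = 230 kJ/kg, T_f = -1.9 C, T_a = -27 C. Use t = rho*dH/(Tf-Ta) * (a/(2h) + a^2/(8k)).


dT = -1.9 - (-27) = 25.1 K
term1 = a/(2h) = 0.036/(2*48) = 0.000375
term2 = a^2/(8k) = 0.036^2/(8*0.66) = 0.0002454545455
t = rho*dH*1000/dT * (term1 + term2)
t = 1091*230*1000/25.1 * (0.000375 + 0.0002454545455)
t = 6203 s

6203


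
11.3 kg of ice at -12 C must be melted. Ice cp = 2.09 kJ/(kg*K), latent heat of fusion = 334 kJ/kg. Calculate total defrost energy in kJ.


Sensible heat = cp * dT = 2.09 * 12 = 25.08 kJ/kg
Total per kg = 25.08 + 334 = 359.08 kJ/kg
Q = m * total = 11.3 * 359.08
Q = 4057.6 kJ

4057.6


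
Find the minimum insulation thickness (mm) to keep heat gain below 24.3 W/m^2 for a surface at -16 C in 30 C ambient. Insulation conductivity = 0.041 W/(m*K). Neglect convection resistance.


dT = 30 - (-16) = 46 K
thickness = k * dT / q_max * 1000
thickness = 0.041 * 46 / 24.3 * 1000
thickness = 77.6 mm

77.6


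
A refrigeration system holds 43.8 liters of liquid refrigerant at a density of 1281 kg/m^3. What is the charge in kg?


Charge = V * rho / 1000
Charge = 43.8 * 1281 / 1000
Charge = 56.11 kg

56.11


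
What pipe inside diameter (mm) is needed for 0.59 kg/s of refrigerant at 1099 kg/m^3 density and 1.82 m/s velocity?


A = m_dot / (rho * v) = 0.59 / (1099 * 1.82) = 0.0002949734524 m^2
d = sqrt(4*A/pi) * 1000
d = 19.4 mm

19.4


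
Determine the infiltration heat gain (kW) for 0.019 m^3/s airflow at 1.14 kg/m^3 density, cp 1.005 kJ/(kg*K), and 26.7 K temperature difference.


Q = V_dot * rho * cp * dT
Q = 0.019 * 1.14 * 1.005 * 26.7
Q = 0.581 kW

0.581


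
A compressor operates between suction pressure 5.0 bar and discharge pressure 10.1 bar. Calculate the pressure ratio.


PR = P_high / P_low
PR = 10.1 / 5.0
PR = 2.02

2.02


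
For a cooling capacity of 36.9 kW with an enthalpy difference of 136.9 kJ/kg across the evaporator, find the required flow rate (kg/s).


m_dot = Q / dh
m_dot = 36.9 / 136.9
m_dot = 0.2695 kg/s

0.2695


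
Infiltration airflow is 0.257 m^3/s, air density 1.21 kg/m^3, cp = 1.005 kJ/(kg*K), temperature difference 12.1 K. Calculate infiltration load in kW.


Q = V_dot * rho * cp * dT
Q = 0.257 * 1.21 * 1.005 * 12.1
Q = 3.782 kW

3.782


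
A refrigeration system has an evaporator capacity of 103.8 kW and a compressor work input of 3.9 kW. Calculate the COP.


COP = Q_evap / W
COP = 103.8 / 3.9
COP = 26.615

26.615


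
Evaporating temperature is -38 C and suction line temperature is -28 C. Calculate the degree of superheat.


Superheat = T_suction - T_evap
Superheat = -28 - (-38)
Superheat = 10 K

10


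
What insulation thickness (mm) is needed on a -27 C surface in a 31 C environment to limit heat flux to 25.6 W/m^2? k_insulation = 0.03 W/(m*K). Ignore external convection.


dT = 31 - (-27) = 58 K
thickness = k * dT / q_max * 1000
thickness = 0.03 * 58 / 25.6 * 1000
thickness = 68.0 mm

68.0


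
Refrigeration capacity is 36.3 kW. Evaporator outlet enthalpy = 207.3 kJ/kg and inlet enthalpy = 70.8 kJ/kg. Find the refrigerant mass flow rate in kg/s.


dh = 207.3 - 70.8 = 136.5 kJ/kg
m_dot = Q / dh = 36.3 / 136.5 = 0.2659 kg/s

0.2659


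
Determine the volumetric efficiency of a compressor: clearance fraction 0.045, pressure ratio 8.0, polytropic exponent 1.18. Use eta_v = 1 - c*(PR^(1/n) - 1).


PR^(1/n) = 8.0^(1/1.18) = 5.82546366
eta_v = 1 - 0.045 * (5.82546366 - 1)
eta_v = 0.7829

0.7829


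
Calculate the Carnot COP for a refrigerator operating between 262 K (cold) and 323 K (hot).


dT = 323 - 262 = 61 K
COP_carnot = T_cold / dT = 262 / 61
COP_carnot = 4.295

4.295


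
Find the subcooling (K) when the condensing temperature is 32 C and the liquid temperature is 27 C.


Subcooling = T_cond - T_liquid
Subcooling = 32 - 27
Subcooling = 5 K

5


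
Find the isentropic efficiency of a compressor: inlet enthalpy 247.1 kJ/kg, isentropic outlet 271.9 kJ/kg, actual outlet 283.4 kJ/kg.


dh_ideal = 271.9 - 247.1 = 24.8 kJ/kg
dh_actual = 283.4 - 247.1 = 36.3 kJ/kg
eta_s = dh_ideal / dh_actual = 24.8 / 36.3
eta_s = 0.6832

0.6832


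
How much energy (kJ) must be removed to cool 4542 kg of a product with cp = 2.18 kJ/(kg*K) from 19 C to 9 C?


dT = 19 - (9) = 10 K
Q = m * cp * dT = 4542 * 2.18 * 10
Q = 99016 kJ

99016


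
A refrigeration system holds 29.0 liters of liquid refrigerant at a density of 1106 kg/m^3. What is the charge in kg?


Charge = V * rho / 1000
Charge = 29.0 * 1106 / 1000
Charge = 32.07 kg

32.07


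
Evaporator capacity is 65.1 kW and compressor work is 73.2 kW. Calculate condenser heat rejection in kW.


Q_cond = Q_evap + W
Q_cond = 65.1 + 73.2
Q_cond = 138.3 kW

138.3


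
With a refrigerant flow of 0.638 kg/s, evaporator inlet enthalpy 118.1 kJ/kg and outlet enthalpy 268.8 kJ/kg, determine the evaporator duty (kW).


dh = 268.8 - 118.1 = 150.7 kJ/kg
Q_evap = m_dot * dh = 0.638 * 150.7
Q_evap = 96.15 kW

96.15


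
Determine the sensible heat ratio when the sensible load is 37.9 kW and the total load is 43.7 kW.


SHR = Q_sensible / Q_total
SHR = 37.9 / 43.7
SHR = 0.867

0.867


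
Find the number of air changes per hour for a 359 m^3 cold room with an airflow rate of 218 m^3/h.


ACH = flow / volume
ACH = 218 / 359
ACH = 0.607

0.607


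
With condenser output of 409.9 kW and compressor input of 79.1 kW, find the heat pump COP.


COP_hp = Q_cond / W
COP_hp = 409.9 / 79.1
COP_hp = 5.182

5.182


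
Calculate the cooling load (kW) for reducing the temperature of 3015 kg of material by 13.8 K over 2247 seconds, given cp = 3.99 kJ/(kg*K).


Q = m * cp * dT / t
Q = 3015 * 3.99 * 13.8 / 2247
Q = 73.882 kW

73.882


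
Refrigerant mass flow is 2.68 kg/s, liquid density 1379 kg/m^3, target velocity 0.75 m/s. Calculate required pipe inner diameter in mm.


A = m_dot / (rho * v) = 2.68 / (1379 * 0.75) = 0.002591249698 m^2
d = sqrt(4*A/pi) * 1000
d = 57.4 mm

57.4


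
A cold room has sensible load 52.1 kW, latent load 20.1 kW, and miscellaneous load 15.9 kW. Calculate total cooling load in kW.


Q_total = Q_s + Q_l + Q_misc
Q_total = 52.1 + 20.1 + 15.9
Q_total = 88.1 kW

88.1


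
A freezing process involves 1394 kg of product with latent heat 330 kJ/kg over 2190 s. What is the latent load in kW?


Q_lat = m * h_fg / t
Q_lat = 1394 * 330 / 2190
Q_lat = 210.05 kW

210.05


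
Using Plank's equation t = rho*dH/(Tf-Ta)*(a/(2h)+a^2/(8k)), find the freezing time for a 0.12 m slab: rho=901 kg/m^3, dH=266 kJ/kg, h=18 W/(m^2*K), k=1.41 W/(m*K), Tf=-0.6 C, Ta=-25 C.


dT = -0.6 - (-25) = 24.4 K
term1 = a/(2h) = 0.12/(2*18) = 0.003333333333
term2 = a^2/(8k) = 0.12^2/(8*1.41) = 0.001276595745
t = rho*dH*1000/dT * (term1 + term2)
t = 901*266*1000/24.4 * (0.003333333333 + 0.001276595745)
t = 45280 s

45280


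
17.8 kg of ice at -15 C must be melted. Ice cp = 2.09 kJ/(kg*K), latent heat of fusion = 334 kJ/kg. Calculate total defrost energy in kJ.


Sensible heat = cp * dT = 2.09 * 15 = 31.35 kJ/kg
Total per kg = 31.35 + 334 = 365.35 kJ/kg
Q = m * total = 17.8 * 365.35
Q = 6503.2 kJ

6503.2


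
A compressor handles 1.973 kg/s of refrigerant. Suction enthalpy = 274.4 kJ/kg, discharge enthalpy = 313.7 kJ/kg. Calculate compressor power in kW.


dh = 313.7 - 274.4 = 39.3 kJ/kg
W = m_dot * dh = 1.973 * 39.3 = 77.54 kW

77.54


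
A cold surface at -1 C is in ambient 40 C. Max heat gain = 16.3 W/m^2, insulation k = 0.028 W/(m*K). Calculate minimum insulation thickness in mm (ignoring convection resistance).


dT = 40 - (-1) = 41 K
thickness = k * dT / q_max * 1000
thickness = 0.028 * 41 / 16.3 * 1000
thickness = 70.4 mm

70.4


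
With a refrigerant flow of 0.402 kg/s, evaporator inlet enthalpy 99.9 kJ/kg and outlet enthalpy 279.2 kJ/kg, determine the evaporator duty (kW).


dh = 279.2 - 99.9 = 179.3 kJ/kg
Q_evap = m_dot * dh = 0.402 * 179.3
Q_evap = 72.08 kW

72.08


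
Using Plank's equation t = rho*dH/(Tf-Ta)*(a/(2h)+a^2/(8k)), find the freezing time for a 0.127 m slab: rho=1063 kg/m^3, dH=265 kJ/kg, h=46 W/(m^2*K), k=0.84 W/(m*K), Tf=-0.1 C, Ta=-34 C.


dT = -0.1 - (-34) = 33.9 K
term1 = a/(2h) = 0.127/(2*46) = 0.001380434783
term2 = a^2/(8k) = 0.127^2/(8*0.84) = 0.00240014881
t = rho*dH*1000/dT * (term1 + term2)
t = 1063*265*1000/33.9 * (0.001380434783 + 0.00240014881)
t = 31415 s

31415


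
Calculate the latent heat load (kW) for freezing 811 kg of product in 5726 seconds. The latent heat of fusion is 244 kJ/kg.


Q_lat = m * h_fg / t
Q_lat = 811 * 244 / 5726
Q_lat = 34.56 kW

34.56


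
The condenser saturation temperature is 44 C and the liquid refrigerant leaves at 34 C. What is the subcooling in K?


Subcooling = T_cond - T_liquid
Subcooling = 44 - 34
Subcooling = 10 K

10


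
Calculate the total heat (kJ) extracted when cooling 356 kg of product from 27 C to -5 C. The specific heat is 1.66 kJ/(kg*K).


dT = 27 - (-5) = 32 K
Q = m * cp * dT = 356 * 1.66 * 32
Q = 18911 kJ

18911


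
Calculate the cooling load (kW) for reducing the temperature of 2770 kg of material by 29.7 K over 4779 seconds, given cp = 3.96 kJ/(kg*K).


Q = m * cp * dT / t
Q = 2770 * 3.96 * 29.7 / 4779
Q = 68.17 kW

68.17


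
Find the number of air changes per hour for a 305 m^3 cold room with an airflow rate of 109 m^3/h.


ACH = flow / volume
ACH = 109 / 305
ACH = 0.357

0.357


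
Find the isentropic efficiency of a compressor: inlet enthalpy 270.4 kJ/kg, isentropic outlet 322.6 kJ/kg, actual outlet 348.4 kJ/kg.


dh_ideal = 322.6 - 270.4 = 52.2 kJ/kg
dh_actual = 348.4 - 270.4 = 78.0 kJ/kg
eta_s = dh_ideal / dh_actual = 52.2 / 78.0
eta_s = 0.6692

0.6692


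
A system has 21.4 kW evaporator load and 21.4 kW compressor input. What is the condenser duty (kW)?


Q_cond = Q_evap + W
Q_cond = 21.4 + 21.4
Q_cond = 42.8 kW

42.8


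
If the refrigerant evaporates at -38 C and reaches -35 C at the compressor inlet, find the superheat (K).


Superheat = T_suction - T_evap
Superheat = -35 - (-38)
Superheat = 3 K

3


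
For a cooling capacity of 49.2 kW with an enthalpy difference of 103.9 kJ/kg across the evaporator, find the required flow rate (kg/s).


m_dot = Q / dh
m_dot = 49.2 / 103.9
m_dot = 0.4735 kg/s

0.4735


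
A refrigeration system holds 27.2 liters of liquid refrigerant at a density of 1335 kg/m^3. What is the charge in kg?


Charge = V * rho / 1000
Charge = 27.2 * 1335 / 1000
Charge = 36.31 kg

36.31


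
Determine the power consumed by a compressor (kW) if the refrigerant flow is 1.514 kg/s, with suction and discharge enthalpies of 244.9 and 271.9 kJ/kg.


dh = 271.9 - 244.9 = 27.0 kJ/kg
W = m_dot * dh = 1.514 * 27.0 = 40.88 kW

40.88


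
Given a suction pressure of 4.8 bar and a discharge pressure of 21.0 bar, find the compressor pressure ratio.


PR = P_high / P_low
PR = 21.0 / 4.8
PR = 4.375

4.375


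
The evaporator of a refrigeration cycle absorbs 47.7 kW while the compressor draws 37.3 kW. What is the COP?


COP = Q_evap / W
COP = 47.7 / 37.3
COP = 1.279

1.279


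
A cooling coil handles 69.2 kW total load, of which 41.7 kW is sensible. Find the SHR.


SHR = Q_sensible / Q_total
SHR = 41.7 / 69.2
SHR = 0.603

0.603


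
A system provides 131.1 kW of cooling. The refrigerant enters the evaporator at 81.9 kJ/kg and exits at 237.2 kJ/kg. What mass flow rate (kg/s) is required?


dh = 237.2 - 81.9 = 155.3 kJ/kg
m_dot = Q / dh = 131.1 / 155.3 = 0.8442 kg/s

0.8442


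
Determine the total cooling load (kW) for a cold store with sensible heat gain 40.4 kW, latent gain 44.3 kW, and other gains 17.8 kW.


Q_total = Q_s + Q_l + Q_misc
Q_total = 40.4 + 44.3 + 17.8
Q_total = 102.5 kW

102.5


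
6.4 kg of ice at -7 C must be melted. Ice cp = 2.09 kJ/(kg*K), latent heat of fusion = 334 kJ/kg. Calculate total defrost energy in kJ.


Sensible heat = cp * dT = 2.09 * 7 = 14.63 kJ/kg
Total per kg = 14.63 + 334 = 348.63 kJ/kg
Q = m * total = 6.4 * 348.63
Q = 2231.2 kJ

2231.2


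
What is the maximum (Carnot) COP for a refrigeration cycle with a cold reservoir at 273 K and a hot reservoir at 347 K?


dT = 347 - 273 = 74 K
COP_carnot = T_cold / dT = 273 / 74
COP_carnot = 3.689

3.689


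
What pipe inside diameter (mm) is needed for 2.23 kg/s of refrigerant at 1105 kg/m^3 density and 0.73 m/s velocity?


A = m_dot / (rho * v) = 2.23 / (1105 * 0.73) = 0.002764519928 m^2
d = sqrt(4*A/pi) * 1000
d = 59.3 mm

59.3


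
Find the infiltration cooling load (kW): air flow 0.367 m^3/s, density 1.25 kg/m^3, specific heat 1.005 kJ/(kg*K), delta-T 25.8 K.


Q = V_dot * rho * cp * dT
Q = 0.367 * 1.25 * 1.005 * 25.8
Q = 11.895 kW

11.895


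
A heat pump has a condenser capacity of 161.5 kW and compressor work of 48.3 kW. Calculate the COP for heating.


COP_hp = Q_cond / W
COP_hp = 161.5 / 48.3
COP_hp = 3.344

3.344


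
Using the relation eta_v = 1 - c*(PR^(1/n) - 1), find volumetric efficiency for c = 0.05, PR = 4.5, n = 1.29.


PR^(1/n) = 4.5^(1/1.29) = 3.20897468
eta_v = 1 - 0.05 * (3.20897468 - 1)
eta_v = 0.8896

0.8896


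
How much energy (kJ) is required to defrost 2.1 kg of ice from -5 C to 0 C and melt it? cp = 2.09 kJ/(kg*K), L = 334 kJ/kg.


Sensible heat = cp * dT = 2.09 * 5 = 10.45 kJ/kg
Total per kg = 10.45 + 334 = 344.45 kJ/kg
Q = m * total = 2.1 * 344.45
Q = 723.3 kJ

723.3


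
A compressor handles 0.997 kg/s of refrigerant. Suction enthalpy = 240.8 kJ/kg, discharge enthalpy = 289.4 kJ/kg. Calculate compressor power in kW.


dh = 289.4 - 240.8 = 48.6 kJ/kg
W = m_dot * dh = 0.997 * 48.6 = 48.45 kW

48.45


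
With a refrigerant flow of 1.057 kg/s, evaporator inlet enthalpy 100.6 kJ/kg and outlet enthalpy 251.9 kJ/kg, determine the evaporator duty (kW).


dh = 251.9 - 100.6 = 151.3 kJ/kg
Q_evap = m_dot * dh = 1.057 * 151.3
Q_evap = 159.92 kW

159.92


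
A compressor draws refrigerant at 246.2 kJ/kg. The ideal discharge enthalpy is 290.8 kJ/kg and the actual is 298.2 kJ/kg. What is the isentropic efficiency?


dh_ideal = 290.8 - 246.2 = 44.6 kJ/kg
dh_actual = 298.2 - 246.2 = 52.0 kJ/kg
eta_s = dh_ideal / dh_actual = 44.6 / 52.0
eta_s = 0.8577

0.8577


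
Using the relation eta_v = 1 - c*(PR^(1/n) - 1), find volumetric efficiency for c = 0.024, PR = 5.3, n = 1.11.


PR^(1/n) = 5.3^(1/1.11) = 4.49263135
eta_v = 1 - 0.024 * (4.49263135 - 1)
eta_v = 0.9162

0.9162


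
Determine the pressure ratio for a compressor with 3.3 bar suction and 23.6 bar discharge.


PR = P_high / P_low
PR = 23.6 / 3.3
PR = 7.152

7.152


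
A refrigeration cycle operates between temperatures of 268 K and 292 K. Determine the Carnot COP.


dT = 292 - 268 = 24 K
COP_carnot = T_cold / dT = 268 / 24
COP_carnot = 11.167

11.167


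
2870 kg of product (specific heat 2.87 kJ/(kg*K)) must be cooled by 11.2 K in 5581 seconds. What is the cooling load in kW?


Q = m * cp * dT / t
Q = 2870 * 2.87 * 11.2 / 5581
Q = 16.53 kW

16.53


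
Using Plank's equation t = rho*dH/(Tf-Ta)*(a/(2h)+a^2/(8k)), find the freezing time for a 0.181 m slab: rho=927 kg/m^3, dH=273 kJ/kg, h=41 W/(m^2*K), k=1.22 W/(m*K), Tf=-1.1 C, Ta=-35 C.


dT = -1.1 - (-35) = 33.9 K
term1 = a/(2h) = 0.181/(2*41) = 0.002207317073
term2 = a^2/(8k) = 0.181^2/(8*1.22) = 0.003356659836
t = rho*dH*1000/dT * (term1 + term2)
t = 927*273*1000/33.9 * (0.002207317073 + 0.003356659836)
t = 41536 s

41536


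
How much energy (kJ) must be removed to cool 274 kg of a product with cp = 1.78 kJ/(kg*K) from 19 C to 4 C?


dT = 19 - (4) = 15 K
Q = m * cp * dT = 274 * 1.78 * 15
Q = 7316 kJ

7316


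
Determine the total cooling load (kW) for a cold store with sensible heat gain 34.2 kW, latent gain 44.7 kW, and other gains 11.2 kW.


Q_total = Q_s + Q_l + Q_misc
Q_total = 34.2 + 44.7 + 11.2
Q_total = 90.1 kW

90.1


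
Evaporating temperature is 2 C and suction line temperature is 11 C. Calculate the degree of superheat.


Superheat = T_suction - T_evap
Superheat = 11 - (2)
Superheat = 9 K

9


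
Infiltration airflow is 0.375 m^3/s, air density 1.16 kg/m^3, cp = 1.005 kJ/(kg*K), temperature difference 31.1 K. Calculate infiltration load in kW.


Q = V_dot * rho * cp * dT
Q = 0.375 * 1.16 * 1.005 * 31.1
Q = 13.596 kW

13.596


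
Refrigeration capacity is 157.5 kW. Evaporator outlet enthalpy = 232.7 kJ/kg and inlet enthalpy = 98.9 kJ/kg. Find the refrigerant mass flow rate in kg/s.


dh = 232.7 - 98.9 = 133.8 kJ/kg
m_dot = Q / dh = 157.5 / 133.8 = 1.1771 kg/s

1.1771


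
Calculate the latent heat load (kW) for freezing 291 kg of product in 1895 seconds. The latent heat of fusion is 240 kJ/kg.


Q_lat = m * h_fg / t
Q_lat = 291 * 240 / 1895
Q_lat = 36.85 kW

36.85


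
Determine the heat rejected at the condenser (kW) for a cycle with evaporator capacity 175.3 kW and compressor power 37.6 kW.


Q_cond = Q_evap + W
Q_cond = 175.3 + 37.6
Q_cond = 212.9 kW

212.9


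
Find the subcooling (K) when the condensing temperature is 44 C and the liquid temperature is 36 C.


Subcooling = T_cond - T_liquid
Subcooling = 44 - 36
Subcooling = 8 K

8


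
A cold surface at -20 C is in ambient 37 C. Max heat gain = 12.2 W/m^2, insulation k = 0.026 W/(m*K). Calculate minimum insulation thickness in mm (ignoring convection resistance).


dT = 37 - (-20) = 57 K
thickness = k * dT / q_max * 1000
thickness = 0.026 * 57 / 12.2 * 1000
thickness = 121.5 mm

121.5


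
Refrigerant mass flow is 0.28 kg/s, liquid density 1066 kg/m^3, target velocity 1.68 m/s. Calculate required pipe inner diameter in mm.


A = m_dot / (rho * v) = 0.28 / (1066 * 1.68) = 0.0001563477173 m^2
d = sqrt(4*A/pi) * 1000
d = 14.1 mm

14.1


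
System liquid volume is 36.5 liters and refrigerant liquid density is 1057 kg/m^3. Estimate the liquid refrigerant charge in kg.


Charge = V * rho / 1000
Charge = 36.5 * 1057 / 1000
Charge = 38.58 kg

38.58


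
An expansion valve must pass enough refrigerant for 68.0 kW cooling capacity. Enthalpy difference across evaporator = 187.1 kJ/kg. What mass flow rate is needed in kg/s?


m_dot = Q / dh
m_dot = 68.0 / 187.1
m_dot = 0.3634 kg/s

0.3634


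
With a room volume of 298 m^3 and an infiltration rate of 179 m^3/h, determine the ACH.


ACH = flow / volume
ACH = 179 / 298
ACH = 0.601

0.601


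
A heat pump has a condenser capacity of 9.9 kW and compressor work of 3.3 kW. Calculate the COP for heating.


COP_hp = Q_cond / W
COP_hp = 9.9 / 3.3
COP_hp = 3.0

3.0


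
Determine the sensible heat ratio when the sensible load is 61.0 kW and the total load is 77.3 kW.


SHR = Q_sensible / Q_total
SHR = 61.0 / 77.3
SHR = 0.789

0.789


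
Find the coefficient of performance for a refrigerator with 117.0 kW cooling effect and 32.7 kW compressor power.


COP = Q_evap / W
COP = 117.0 / 32.7
COP = 3.578

3.578


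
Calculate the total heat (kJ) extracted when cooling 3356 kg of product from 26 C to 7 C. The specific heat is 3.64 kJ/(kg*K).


dT = 26 - (7) = 19 K
Q = m * cp * dT = 3356 * 3.64 * 19
Q = 232101 kJ

232101


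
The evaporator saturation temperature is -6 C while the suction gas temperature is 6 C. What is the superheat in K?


Superheat = T_suction - T_evap
Superheat = 6 - (-6)
Superheat = 12 K

12


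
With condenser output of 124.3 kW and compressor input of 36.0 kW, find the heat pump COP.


COP_hp = Q_cond / W
COP_hp = 124.3 / 36.0
COP_hp = 3.453

3.453


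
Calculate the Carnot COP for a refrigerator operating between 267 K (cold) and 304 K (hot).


dT = 304 - 267 = 37 K
COP_carnot = T_cold / dT = 267 / 37
COP_carnot = 7.216

7.216


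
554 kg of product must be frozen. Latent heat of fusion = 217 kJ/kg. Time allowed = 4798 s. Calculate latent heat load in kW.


Q_lat = m * h_fg / t
Q_lat = 554 * 217 / 4798
Q_lat = 25.06 kW

25.06


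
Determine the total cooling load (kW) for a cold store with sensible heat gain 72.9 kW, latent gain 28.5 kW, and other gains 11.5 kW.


Q_total = Q_s + Q_l + Q_misc
Q_total = 72.9 + 28.5 + 11.5
Q_total = 112.9 kW

112.9


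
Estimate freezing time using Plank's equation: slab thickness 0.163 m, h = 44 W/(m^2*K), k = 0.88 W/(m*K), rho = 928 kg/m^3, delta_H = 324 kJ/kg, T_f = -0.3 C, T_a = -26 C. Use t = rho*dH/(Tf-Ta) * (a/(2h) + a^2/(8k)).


dT = -0.3 - (-26) = 25.7 K
term1 = a/(2h) = 0.163/(2*44) = 0.001852272727
term2 = a^2/(8k) = 0.163^2/(8*0.88) = 0.003774005682
t = rho*dH*1000/dT * (term1 + term2)
t = 928*324*1000/25.7 * (0.001852272727 + 0.003774005682)
t = 65824 s

65824


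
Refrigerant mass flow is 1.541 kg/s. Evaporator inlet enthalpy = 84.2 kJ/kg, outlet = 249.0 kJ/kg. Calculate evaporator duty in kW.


dh = 249.0 - 84.2 = 164.8 kJ/kg
Q_evap = m_dot * dh = 1.541 * 164.8
Q_evap = 253.96 kW

253.96


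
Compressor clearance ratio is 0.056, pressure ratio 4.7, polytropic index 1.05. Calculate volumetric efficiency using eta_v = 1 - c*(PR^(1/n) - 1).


PR^(1/n) = 4.7^(1/1.05) = 4.36609517
eta_v = 1 - 0.056 * (4.36609517 - 1)
eta_v = 0.8115

0.8115


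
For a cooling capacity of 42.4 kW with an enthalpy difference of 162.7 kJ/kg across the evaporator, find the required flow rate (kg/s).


m_dot = Q / dh
m_dot = 42.4 / 162.7
m_dot = 0.2606 kg/s

0.2606


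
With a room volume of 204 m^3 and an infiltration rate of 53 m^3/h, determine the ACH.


ACH = flow / volume
ACH = 53 / 204
ACH = 0.26

0.26


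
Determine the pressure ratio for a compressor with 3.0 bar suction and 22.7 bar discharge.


PR = P_high / P_low
PR = 22.7 / 3.0
PR = 7.567

7.567


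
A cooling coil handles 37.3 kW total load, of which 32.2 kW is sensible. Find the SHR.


SHR = Q_sensible / Q_total
SHR = 32.2 / 37.3
SHR = 0.863

0.863


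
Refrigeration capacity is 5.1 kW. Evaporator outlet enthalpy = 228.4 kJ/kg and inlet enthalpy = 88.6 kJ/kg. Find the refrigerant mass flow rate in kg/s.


dh = 228.4 - 88.6 = 139.8 kJ/kg
m_dot = Q / dh = 5.1 / 139.8 = 0.0365 kg/s

0.0365


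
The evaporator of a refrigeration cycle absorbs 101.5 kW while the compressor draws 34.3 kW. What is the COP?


COP = Q_evap / W
COP = 101.5 / 34.3
COP = 2.959

2.959


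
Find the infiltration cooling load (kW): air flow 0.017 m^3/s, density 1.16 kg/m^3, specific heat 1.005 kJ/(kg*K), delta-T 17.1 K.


Q = V_dot * rho * cp * dT
Q = 0.017 * 1.16 * 1.005 * 17.1
Q = 0.339 kW

0.339


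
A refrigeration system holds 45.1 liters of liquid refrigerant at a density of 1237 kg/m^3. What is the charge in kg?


Charge = V * rho / 1000
Charge = 45.1 * 1237 / 1000
Charge = 55.79 kg

55.79


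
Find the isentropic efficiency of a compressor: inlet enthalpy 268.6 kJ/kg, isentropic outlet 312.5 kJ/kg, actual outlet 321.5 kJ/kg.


dh_ideal = 312.5 - 268.6 = 43.9 kJ/kg
dh_actual = 321.5 - 268.6 = 52.9 kJ/kg
eta_s = dh_ideal / dh_actual = 43.9 / 52.9
eta_s = 0.8299

0.8299


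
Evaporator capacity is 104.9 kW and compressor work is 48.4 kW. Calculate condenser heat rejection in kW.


Q_cond = Q_evap + W
Q_cond = 104.9 + 48.4
Q_cond = 153.3 kW

153.3


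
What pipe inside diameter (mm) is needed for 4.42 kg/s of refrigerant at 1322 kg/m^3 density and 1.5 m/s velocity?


A = m_dot / (rho * v) = 4.42 / (1322 * 1.5) = 0.002228946041 m^2
d = sqrt(4*A/pi) * 1000
d = 53.3 mm

53.3


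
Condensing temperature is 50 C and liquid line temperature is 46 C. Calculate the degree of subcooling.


Subcooling = T_cond - T_liquid
Subcooling = 50 - 46
Subcooling = 4 K

4


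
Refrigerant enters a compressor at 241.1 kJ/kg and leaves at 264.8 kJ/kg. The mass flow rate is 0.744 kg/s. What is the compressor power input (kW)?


dh = 264.8 - 241.1 = 23.7 kJ/kg
W = m_dot * dh = 0.744 * 23.7 = 17.63 kW

17.63


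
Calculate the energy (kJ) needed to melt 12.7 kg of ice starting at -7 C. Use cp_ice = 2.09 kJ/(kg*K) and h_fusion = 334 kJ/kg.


Sensible heat = cp * dT = 2.09 * 7 = 14.63 kJ/kg
Total per kg = 14.63 + 334 = 348.63 kJ/kg
Q = m * total = 12.7 * 348.63
Q = 4427.6 kJ

4427.6


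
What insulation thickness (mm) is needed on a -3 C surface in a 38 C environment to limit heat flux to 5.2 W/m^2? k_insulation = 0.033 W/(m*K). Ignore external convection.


dT = 38 - (-3) = 41 K
thickness = k * dT / q_max * 1000
thickness = 0.033 * 41 / 5.2 * 1000
thickness = 260.2 mm

260.2


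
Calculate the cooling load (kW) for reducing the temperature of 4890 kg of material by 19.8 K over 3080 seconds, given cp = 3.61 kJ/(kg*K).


Q = m * cp * dT / t
Q = 4890 * 3.61 * 19.8 / 3080
Q = 113.483 kW

113.483


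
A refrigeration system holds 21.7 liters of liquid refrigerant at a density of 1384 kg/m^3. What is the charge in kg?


Charge = V * rho / 1000
Charge = 21.7 * 1384 / 1000
Charge = 30.03 kg

30.03


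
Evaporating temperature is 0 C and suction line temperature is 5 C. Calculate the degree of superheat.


Superheat = T_suction - T_evap
Superheat = 5 - (0)
Superheat = 5 K

5


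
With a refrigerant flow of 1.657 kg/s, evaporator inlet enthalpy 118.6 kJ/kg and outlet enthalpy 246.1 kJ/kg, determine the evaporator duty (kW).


dh = 246.1 - 118.6 = 127.5 kJ/kg
Q_evap = m_dot * dh = 1.657 * 127.5
Q_evap = 211.27 kW

211.27


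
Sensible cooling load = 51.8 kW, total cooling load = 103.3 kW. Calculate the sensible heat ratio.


SHR = Q_sensible / Q_total
SHR = 51.8 / 103.3
SHR = 0.501

0.501


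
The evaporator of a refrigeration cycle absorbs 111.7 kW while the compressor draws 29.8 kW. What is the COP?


COP = Q_evap / W
COP = 111.7 / 29.8
COP = 3.748

3.748


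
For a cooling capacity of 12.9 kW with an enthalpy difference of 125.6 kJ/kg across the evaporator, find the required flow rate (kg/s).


m_dot = Q / dh
m_dot = 12.9 / 125.6
m_dot = 0.1027 kg/s

0.1027


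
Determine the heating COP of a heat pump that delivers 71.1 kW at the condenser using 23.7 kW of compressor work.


COP_hp = Q_cond / W
COP_hp = 71.1 / 23.7
COP_hp = 3.0

3.0


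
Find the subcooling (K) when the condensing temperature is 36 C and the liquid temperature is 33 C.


Subcooling = T_cond - T_liquid
Subcooling = 36 - 33
Subcooling = 3 K

3


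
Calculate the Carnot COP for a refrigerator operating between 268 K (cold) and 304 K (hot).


dT = 304 - 268 = 36 K
COP_carnot = T_cold / dT = 268 / 36
COP_carnot = 7.444

7.444


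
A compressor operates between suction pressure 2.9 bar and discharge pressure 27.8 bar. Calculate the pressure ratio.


PR = P_high / P_low
PR = 27.8 / 2.9
PR = 9.586

9.586


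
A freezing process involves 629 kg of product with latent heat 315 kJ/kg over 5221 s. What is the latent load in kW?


Q_lat = m * h_fg / t
Q_lat = 629 * 315 / 5221
Q_lat = 37.95 kW

37.95


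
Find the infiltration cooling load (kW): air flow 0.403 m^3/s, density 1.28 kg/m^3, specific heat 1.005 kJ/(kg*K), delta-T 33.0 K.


Q = V_dot * rho * cp * dT
Q = 0.403 * 1.28 * 1.005 * 33.0
Q = 17.108 kW

17.108


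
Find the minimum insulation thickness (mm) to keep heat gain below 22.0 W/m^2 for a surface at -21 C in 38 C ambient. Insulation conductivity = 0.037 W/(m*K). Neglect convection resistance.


dT = 38 - (-21) = 59 K
thickness = k * dT / q_max * 1000
thickness = 0.037 * 59 / 22.0 * 1000
thickness = 99.2 mm

99.2


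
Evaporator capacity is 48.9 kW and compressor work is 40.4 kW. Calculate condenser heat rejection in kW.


Q_cond = Q_evap + W
Q_cond = 48.9 + 40.4
Q_cond = 89.3 kW

89.3


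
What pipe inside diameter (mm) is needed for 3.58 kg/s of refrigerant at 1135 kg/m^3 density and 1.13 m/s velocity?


A = m_dot / (rho * v) = 3.58 / (1135 * 1.13) = 0.002791314179 m^2
d = sqrt(4*A/pi) * 1000
d = 59.6 mm

59.6


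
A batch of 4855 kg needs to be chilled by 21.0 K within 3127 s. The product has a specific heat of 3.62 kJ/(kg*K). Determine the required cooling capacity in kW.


Q = m * cp * dT / t
Q = 4855 * 3.62 * 21.0 / 3127
Q = 118.029 kW

118.029


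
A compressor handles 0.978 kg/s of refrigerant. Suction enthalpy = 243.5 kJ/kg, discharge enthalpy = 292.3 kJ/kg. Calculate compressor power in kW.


dh = 292.3 - 243.5 = 48.8 kJ/kg
W = m_dot * dh = 0.978 * 48.8 = 47.73 kW

47.73


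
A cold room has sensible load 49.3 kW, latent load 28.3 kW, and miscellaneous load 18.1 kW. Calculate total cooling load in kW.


Q_total = Q_s + Q_l + Q_misc
Q_total = 49.3 + 28.3 + 18.1
Q_total = 95.7 kW

95.7


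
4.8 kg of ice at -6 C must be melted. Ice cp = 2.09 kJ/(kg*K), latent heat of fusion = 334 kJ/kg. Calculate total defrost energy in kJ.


Sensible heat = cp * dT = 2.09 * 6 = 12.54 kJ/kg
Total per kg = 12.54 + 334 = 346.54 kJ/kg
Q = m * total = 4.8 * 346.54
Q = 1663.4 kJ

1663.4


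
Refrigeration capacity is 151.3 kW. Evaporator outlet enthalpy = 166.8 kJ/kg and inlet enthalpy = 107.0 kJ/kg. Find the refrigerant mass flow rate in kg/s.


dh = 166.8 - 107.0 = 59.8 kJ/kg
m_dot = Q / dh = 151.3 / 59.8 = 2.5301 kg/s

2.5301


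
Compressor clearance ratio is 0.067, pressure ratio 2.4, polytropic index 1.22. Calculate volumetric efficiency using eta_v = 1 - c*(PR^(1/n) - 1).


PR^(1/n) = 2.4^(1/1.22) = 2.049503
eta_v = 1 - 0.067 * (2.049503 - 1)
eta_v = 0.9297

0.9297


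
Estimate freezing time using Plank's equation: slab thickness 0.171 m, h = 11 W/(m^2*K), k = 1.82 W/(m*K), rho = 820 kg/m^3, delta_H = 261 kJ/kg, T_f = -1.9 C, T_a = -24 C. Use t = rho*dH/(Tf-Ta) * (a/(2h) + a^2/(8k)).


dT = -1.9 - (-24) = 22.1 K
term1 = a/(2h) = 0.171/(2*11) = 0.007772727273
term2 = a^2/(8k) = 0.171^2/(8*1.82) = 0.00200831044
t = rho*dH*1000/dT * (term1 + term2)
t = 820*261*1000/22.1 * (0.007772727273 + 0.00200831044)
t = 94721 s

94721


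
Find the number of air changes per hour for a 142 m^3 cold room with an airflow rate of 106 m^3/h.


ACH = flow / volume
ACH = 106 / 142
ACH = 0.746

0.746


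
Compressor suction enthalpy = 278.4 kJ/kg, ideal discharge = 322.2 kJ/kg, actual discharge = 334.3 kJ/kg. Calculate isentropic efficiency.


dh_ideal = 322.2 - 278.4 = 43.8 kJ/kg
dh_actual = 334.3 - 278.4 = 55.9 kJ/kg
eta_s = dh_ideal / dh_actual = 43.8 / 55.9
eta_s = 0.7835

0.7835


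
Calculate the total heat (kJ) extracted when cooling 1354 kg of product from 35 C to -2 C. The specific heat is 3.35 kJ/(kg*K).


dT = 35 - (-2) = 37 K
Q = m * cp * dT = 1354 * 3.35 * 37
Q = 167828 kJ

167828


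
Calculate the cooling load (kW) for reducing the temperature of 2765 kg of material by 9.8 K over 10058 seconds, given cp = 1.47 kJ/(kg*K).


Q = m * cp * dT / t
Q = 2765 * 1.47 * 9.8 / 10058
Q = 3.96 kW

3.96


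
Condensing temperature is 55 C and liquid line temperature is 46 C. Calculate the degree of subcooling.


Subcooling = T_cond - T_liquid
Subcooling = 55 - 46
Subcooling = 9 K

9


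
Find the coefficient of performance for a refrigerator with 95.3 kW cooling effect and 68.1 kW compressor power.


COP = Q_evap / W
COP = 95.3 / 68.1
COP = 1.399

1.399


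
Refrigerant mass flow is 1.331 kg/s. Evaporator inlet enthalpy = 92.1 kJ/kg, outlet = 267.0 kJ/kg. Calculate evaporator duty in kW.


dh = 267.0 - 92.1 = 174.9 kJ/kg
Q_evap = m_dot * dh = 1.331 * 174.9
Q_evap = 232.79 kW

232.79


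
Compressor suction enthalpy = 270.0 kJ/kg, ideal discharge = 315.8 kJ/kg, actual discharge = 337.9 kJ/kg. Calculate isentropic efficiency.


dh_ideal = 315.8 - 270.0 = 45.8 kJ/kg
dh_actual = 337.9 - 270.0 = 67.9 kJ/kg
eta_s = dh_ideal / dh_actual = 45.8 / 67.9
eta_s = 0.6745

0.6745


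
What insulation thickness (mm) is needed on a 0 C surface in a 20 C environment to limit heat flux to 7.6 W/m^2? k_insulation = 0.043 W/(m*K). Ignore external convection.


dT = 20 - (0) = 20 K
thickness = k * dT / q_max * 1000
thickness = 0.043 * 20 / 7.6 * 1000
thickness = 113.2 mm

113.2


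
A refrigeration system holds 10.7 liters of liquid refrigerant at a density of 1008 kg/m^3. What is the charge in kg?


Charge = V * rho / 1000
Charge = 10.7 * 1008 / 1000
Charge = 10.79 kg

10.79


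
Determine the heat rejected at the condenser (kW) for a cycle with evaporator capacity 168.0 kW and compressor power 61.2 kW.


Q_cond = Q_evap + W
Q_cond = 168.0 + 61.2
Q_cond = 229.2 kW

229.2


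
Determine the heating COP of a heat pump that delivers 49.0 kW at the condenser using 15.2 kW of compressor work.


COP_hp = Q_cond / W
COP_hp = 49.0 / 15.2
COP_hp = 3.224

3.224
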